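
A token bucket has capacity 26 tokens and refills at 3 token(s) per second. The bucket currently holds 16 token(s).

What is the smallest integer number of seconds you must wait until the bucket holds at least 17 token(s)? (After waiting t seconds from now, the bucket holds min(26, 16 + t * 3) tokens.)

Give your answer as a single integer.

Need 16 + t * 3 >= 17, so t >= 1/3.
Smallest integer t = ceil(1/3) = 1.

Answer: 1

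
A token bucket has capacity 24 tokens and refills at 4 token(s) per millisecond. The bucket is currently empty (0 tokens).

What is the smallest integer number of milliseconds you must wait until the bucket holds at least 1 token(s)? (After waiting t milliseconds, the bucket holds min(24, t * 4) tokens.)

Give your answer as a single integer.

Need t * 4 >= 1, so t >= 1/4.
Smallest integer t = ceil(1/4) = 1.

Answer: 1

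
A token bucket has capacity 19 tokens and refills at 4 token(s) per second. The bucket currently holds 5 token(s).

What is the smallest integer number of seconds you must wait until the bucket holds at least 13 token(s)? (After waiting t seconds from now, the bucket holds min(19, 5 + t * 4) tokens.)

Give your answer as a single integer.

Answer: 2

Derivation:
Need 5 + t * 4 >= 13, so t >= 8/4.
Smallest integer t = ceil(8/4) = 2.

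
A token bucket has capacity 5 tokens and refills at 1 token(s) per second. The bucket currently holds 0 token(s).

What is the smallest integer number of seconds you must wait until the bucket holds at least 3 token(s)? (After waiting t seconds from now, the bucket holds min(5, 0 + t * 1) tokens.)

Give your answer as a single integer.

Answer: 3

Derivation:
Need 0 + t * 1 >= 3, so t >= 3/1.
Smallest integer t = ceil(3/1) = 3.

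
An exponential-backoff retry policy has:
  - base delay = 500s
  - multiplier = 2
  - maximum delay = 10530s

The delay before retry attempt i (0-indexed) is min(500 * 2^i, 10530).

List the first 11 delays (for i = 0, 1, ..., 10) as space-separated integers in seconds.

Answer: 500 1000 2000 4000 8000 10530 10530 10530 10530 10530 10530

Derivation:
Computing each delay:
  i=0: min(500*2^0, 10530) = 500
  i=1: min(500*2^1, 10530) = 1000
  i=2: min(500*2^2, 10530) = 2000
  i=3: min(500*2^3, 10530) = 4000
  i=4: min(500*2^4, 10530) = 8000
  i=5: min(500*2^5, 10530) = 10530
  i=6: min(500*2^6, 10530) = 10530
  i=7: min(500*2^7, 10530) = 10530
  i=8: min(500*2^8, 10530) = 10530
  i=9: min(500*2^9, 10530) = 10530
  i=10: min(500*2^10, 10530) = 10530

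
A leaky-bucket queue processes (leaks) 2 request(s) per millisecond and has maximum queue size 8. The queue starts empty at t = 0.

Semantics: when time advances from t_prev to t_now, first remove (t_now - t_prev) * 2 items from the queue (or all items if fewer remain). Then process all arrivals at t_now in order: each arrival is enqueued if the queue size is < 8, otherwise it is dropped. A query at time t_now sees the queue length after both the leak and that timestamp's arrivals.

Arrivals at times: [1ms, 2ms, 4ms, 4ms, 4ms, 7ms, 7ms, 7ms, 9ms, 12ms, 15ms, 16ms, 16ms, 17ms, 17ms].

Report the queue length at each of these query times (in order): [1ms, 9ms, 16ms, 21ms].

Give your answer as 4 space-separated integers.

Answer: 1 1 2 0

Derivation:
Queue lengths at query times:
  query t=1ms: backlog = 1
  query t=9ms: backlog = 1
  query t=16ms: backlog = 2
  query t=21ms: backlog = 0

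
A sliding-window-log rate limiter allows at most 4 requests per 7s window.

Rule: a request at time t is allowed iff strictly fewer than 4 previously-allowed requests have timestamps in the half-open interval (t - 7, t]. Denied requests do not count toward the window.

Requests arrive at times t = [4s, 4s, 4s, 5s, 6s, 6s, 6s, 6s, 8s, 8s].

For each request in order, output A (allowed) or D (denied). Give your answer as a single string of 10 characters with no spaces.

Tracking allowed requests in the window:
  req#1 t=4s: ALLOW
  req#2 t=4s: ALLOW
  req#3 t=4s: ALLOW
  req#4 t=5s: ALLOW
  req#5 t=6s: DENY
  req#6 t=6s: DENY
  req#7 t=6s: DENY
  req#8 t=6s: DENY
  req#9 t=8s: DENY
  req#10 t=8s: DENY

Answer: AAAADDDDDD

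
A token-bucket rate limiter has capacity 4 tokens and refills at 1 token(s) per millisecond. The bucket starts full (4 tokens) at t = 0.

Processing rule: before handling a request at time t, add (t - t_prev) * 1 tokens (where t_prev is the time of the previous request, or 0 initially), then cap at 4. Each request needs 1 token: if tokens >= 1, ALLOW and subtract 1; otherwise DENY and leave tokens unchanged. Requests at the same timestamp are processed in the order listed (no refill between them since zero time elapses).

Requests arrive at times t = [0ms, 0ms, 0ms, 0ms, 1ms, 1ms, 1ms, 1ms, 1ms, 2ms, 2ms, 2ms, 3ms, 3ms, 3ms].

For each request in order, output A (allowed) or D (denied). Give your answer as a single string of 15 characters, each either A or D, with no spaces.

Simulating step by step:
  req#1 t=0ms: ALLOW
  req#2 t=0ms: ALLOW
  req#3 t=0ms: ALLOW
  req#4 t=0ms: ALLOW
  req#5 t=1ms: ALLOW
  req#6 t=1ms: DENY
  req#7 t=1ms: DENY
  req#8 t=1ms: DENY
  req#9 t=1ms: DENY
  req#10 t=2ms: ALLOW
  req#11 t=2ms: DENY
  req#12 t=2ms: DENY
  req#13 t=3ms: ALLOW
  req#14 t=3ms: DENY
  req#15 t=3ms: DENY

Answer: AAAAADDDDADDADD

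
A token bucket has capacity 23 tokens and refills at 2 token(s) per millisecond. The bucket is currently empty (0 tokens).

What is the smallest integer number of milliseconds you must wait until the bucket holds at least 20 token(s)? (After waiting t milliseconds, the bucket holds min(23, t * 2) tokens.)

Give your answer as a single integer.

Need t * 2 >= 20, so t >= 20/2.
Smallest integer t = ceil(20/2) = 10.

Answer: 10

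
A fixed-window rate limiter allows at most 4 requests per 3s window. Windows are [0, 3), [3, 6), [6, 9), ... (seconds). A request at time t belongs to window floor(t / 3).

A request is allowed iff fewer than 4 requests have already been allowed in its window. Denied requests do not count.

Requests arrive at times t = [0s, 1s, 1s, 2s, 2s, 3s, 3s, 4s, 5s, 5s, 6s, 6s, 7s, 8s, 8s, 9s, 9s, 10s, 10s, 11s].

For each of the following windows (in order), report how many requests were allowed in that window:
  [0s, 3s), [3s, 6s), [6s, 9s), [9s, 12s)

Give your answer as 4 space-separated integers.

Answer: 4 4 4 4

Derivation:
Processing requests:
  req#1 t=0s (window 0): ALLOW
  req#2 t=1s (window 0): ALLOW
  req#3 t=1s (window 0): ALLOW
  req#4 t=2s (window 0): ALLOW
  req#5 t=2s (window 0): DENY
  req#6 t=3s (window 1): ALLOW
  req#7 t=3s (window 1): ALLOW
  req#8 t=4s (window 1): ALLOW
  req#9 t=5s (window 1): ALLOW
  req#10 t=5s (window 1): DENY
  req#11 t=6s (window 2): ALLOW
  req#12 t=6s (window 2): ALLOW
  req#13 t=7s (window 2): ALLOW
  req#14 t=8s (window 2): ALLOW
  req#15 t=8s (window 2): DENY
  req#16 t=9s (window 3): ALLOW
  req#17 t=9s (window 3): ALLOW
  req#18 t=10s (window 3): ALLOW
  req#19 t=10s (window 3): ALLOW
  req#20 t=11s (window 3): DENY

Allowed counts by window: 4 4 4 4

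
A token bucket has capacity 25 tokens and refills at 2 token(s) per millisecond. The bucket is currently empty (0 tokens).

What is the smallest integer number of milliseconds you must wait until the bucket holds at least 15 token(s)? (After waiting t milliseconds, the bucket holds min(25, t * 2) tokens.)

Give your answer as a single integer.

Need t * 2 >= 15, so t >= 15/2.
Smallest integer t = ceil(15/2) = 8.

Answer: 8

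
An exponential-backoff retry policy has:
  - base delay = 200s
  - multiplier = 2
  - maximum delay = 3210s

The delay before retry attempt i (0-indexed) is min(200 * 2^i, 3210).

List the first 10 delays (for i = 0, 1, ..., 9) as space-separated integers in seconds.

Computing each delay:
  i=0: min(200*2^0, 3210) = 200
  i=1: min(200*2^1, 3210) = 400
  i=2: min(200*2^2, 3210) = 800
  i=3: min(200*2^3, 3210) = 1600
  i=4: min(200*2^4, 3210) = 3200
  i=5: min(200*2^5, 3210) = 3210
  i=6: min(200*2^6, 3210) = 3210
  i=7: min(200*2^7, 3210) = 3210
  i=8: min(200*2^8, 3210) = 3210
  i=9: min(200*2^9, 3210) = 3210

Answer: 200 400 800 1600 3200 3210 3210 3210 3210 3210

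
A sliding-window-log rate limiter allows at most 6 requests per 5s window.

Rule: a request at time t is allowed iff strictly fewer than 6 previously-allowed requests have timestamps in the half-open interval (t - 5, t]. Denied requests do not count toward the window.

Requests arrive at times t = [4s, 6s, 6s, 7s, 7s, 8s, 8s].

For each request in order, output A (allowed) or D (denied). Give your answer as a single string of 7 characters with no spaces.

Answer: AAAAAAD

Derivation:
Tracking allowed requests in the window:
  req#1 t=4s: ALLOW
  req#2 t=6s: ALLOW
  req#3 t=6s: ALLOW
  req#4 t=7s: ALLOW
  req#5 t=7s: ALLOW
  req#6 t=8s: ALLOW
  req#7 t=8s: DENY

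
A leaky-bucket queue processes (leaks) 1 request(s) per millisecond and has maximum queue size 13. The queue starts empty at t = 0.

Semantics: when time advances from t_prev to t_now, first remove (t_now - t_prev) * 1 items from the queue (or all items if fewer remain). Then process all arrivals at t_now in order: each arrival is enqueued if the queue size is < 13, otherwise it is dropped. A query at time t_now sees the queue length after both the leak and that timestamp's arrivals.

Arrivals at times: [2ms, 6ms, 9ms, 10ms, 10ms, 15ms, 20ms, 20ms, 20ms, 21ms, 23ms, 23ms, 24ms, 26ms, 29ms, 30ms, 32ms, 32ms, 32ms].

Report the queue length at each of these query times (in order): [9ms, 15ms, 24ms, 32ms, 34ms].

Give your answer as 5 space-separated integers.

Queue lengths at query times:
  query t=9ms: backlog = 1
  query t=15ms: backlog = 1
  query t=24ms: backlog = 3
  query t=32ms: backlog = 3
  query t=34ms: backlog = 1

Answer: 1 1 3 3 1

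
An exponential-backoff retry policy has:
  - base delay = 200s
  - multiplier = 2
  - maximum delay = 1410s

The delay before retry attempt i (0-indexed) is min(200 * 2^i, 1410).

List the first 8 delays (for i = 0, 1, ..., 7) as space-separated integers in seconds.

Answer: 200 400 800 1410 1410 1410 1410 1410

Derivation:
Computing each delay:
  i=0: min(200*2^0, 1410) = 200
  i=1: min(200*2^1, 1410) = 400
  i=2: min(200*2^2, 1410) = 800
  i=3: min(200*2^3, 1410) = 1410
  i=4: min(200*2^4, 1410) = 1410
  i=5: min(200*2^5, 1410) = 1410
  i=6: min(200*2^6, 1410) = 1410
  i=7: min(200*2^7, 1410) = 1410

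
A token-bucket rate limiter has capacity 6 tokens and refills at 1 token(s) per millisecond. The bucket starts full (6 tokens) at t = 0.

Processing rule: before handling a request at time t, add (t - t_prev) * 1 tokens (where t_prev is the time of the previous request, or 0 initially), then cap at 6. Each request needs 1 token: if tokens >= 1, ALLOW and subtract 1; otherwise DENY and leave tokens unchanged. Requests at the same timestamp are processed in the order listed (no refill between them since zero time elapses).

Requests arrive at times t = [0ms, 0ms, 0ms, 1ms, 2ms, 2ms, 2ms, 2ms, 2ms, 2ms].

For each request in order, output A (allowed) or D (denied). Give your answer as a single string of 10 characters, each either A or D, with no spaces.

Simulating step by step:
  req#1 t=0ms: ALLOW
  req#2 t=0ms: ALLOW
  req#3 t=0ms: ALLOW
  req#4 t=1ms: ALLOW
  req#5 t=2ms: ALLOW
  req#6 t=2ms: ALLOW
  req#7 t=2ms: ALLOW
  req#8 t=2ms: ALLOW
  req#9 t=2ms: DENY
  req#10 t=2ms: DENY

Answer: AAAAAAAADD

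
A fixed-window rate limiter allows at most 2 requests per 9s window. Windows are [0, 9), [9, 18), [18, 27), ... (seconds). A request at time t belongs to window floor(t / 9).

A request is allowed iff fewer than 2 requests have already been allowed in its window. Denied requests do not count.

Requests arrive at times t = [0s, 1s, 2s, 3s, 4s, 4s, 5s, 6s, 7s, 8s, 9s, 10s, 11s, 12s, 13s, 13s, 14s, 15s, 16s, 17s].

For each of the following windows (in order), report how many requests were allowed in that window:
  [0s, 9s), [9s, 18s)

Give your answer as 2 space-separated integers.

Answer: 2 2

Derivation:
Processing requests:
  req#1 t=0s (window 0): ALLOW
  req#2 t=1s (window 0): ALLOW
  req#3 t=2s (window 0): DENY
  req#4 t=3s (window 0): DENY
  req#5 t=4s (window 0): DENY
  req#6 t=4s (window 0): DENY
  req#7 t=5s (window 0): DENY
  req#8 t=6s (window 0): DENY
  req#9 t=7s (window 0): DENY
  req#10 t=8s (window 0): DENY
  req#11 t=9s (window 1): ALLOW
  req#12 t=10s (window 1): ALLOW
  req#13 t=11s (window 1): DENY
  req#14 t=12s (window 1): DENY
  req#15 t=13s (window 1): DENY
  req#16 t=13s (window 1): DENY
  req#17 t=14s (window 1): DENY
  req#18 t=15s (window 1): DENY
  req#19 t=16s (window 1): DENY
  req#20 t=17s (window 1): DENY

Allowed counts by window: 2 2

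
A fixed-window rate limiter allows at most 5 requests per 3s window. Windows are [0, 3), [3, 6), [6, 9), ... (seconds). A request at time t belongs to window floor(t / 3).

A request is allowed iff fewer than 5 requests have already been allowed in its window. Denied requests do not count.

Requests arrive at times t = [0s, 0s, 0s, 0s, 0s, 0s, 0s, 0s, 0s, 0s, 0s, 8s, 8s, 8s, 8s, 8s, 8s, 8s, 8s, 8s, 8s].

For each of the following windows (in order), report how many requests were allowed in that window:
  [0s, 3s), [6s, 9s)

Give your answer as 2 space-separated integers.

Answer: 5 5

Derivation:
Processing requests:
  req#1 t=0s (window 0): ALLOW
  req#2 t=0s (window 0): ALLOW
  req#3 t=0s (window 0): ALLOW
  req#4 t=0s (window 0): ALLOW
  req#5 t=0s (window 0): ALLOW
  req#6 t=0s (window 0): DENY
  req#7 t=0s (window 0): DENY
  req#8 t=0s (window 0): DENY
  req#9 t=0s (window 0): DENY
  req#10 t=0s (window 0): DENY
  req#11 t=0s (window 0): DENY
  req#12 t=8s (window 2): ALLOW
  req#13 t=8s (window 2): ALLOW
  req#14 t=8s (window 2): ALLOW
  req#15 t=8s (window 2): ALLOW
  req#16 t=8s (window 2): ALLOW
  req#17 t=8s (window 2): DENY
  req#18 t=8s (window 2): DENY
  req#19 t=8s (window 2): DENY
  req#20 t=8s (window 2): DENY
  req#21 t=8s (window 2): DENY

Allowed counts by window: 5 5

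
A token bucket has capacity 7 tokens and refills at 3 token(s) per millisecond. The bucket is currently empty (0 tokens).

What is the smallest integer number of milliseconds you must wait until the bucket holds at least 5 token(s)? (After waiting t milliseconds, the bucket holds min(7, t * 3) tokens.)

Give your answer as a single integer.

Answer: 2

Derivation:
Need t * 3 >= 5, so t >= 5/3.
Smallest integer t = ceil(5/3) = 2.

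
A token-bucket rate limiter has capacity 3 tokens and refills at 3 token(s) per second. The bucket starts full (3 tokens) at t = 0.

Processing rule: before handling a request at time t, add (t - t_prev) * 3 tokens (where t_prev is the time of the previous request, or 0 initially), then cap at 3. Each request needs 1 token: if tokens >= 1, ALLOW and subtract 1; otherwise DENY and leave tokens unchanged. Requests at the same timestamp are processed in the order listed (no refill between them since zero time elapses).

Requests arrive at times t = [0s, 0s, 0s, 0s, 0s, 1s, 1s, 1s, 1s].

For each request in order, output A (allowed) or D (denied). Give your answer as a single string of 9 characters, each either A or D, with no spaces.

Answer: AAADDAAAD

Derivation:
Simulating step by step:
  req#1 t=0s: ALLOW
  req#2 t=0s: ALLOW
  req#3 t=0s: ALLOW
  req#4 t=0s: DENY
  req#5 t=0s: DENY
  req#6 t=1s: ALLOW
  req#7 t=1s: ALLOW
  req#8 t=1s: ALLOW
  req#9 t=1s: DENY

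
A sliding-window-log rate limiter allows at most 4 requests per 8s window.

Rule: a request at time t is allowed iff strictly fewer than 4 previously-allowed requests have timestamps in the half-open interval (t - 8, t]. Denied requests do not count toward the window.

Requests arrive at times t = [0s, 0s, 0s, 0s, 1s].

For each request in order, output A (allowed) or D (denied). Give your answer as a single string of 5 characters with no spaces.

Answer: AAAAD

Derivation:
Tracking allowed requests in the window:
  req#1 t=0s: ALLOW
  req#2 t=0s: ALLOW
  req#3 t=0s: ALLOW
  req#4 t=0s: ALLOW
  req#5 t=1s: DENY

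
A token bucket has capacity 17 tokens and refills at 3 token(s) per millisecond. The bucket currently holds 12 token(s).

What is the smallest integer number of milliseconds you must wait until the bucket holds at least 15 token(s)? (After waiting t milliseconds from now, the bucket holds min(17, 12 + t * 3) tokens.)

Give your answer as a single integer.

Need 12 + t * 3 >= 15, so t >= 3/3.
Smallest integer t = ceil(3/3) = 1.

Answer: 1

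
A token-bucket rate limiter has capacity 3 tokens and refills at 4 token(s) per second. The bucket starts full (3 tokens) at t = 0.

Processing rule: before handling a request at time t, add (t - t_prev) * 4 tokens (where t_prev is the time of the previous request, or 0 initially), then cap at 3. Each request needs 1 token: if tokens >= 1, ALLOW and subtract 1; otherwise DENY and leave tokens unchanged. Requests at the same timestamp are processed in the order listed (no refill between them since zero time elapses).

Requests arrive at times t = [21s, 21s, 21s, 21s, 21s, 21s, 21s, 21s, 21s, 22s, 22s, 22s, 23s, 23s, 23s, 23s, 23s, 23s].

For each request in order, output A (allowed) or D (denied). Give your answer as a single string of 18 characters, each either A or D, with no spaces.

Answer: AAADDDDDDAAAAAADDD

Derivation:
Simulating step by step:
  req#1 t=21s: ALLOW
  req#2 t=21s: ALLOW
  req#3 t=21s: ALLOW
  req#4 t=21s: DENY
  req#5 t=21s: DENY
  req#6 t=21s: DENY
  req#7 t=21s: DENY
  req#8 t=21s: DENY
  req#9 t=21s: DENY
  req#10 t=22s: ALLOW
  req#11 t=22s: ALLOW
  req#12 t=22s: ALLOW
  req#13 t=23s: ALLOW
  req#14 t=23s: ALLOW
  req#15 t=23s: ALLOW
  req#16 t=23s: DENY
  req#17 t=23s: DENY
  req#18 t=23s: DENY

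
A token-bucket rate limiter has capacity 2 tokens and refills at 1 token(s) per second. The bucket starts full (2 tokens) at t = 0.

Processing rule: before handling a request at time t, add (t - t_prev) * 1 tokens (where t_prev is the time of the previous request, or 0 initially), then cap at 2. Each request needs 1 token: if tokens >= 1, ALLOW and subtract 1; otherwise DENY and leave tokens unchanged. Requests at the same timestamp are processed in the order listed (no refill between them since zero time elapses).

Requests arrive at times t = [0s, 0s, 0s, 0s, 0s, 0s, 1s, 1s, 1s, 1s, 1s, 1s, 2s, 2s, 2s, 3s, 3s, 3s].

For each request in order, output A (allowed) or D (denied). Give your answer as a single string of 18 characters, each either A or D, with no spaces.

Simulating step by step:
  req#1 t=0s: ALLOW
  req#2 t=0s: ALLOW
  req#3 t=0s: DENY
  req#4 t=0s: DENY
  req#5 t=0s: DENY
  req#6 t=0s: DENY
  req#7 t=1s: ALLOW
  req#8 t=1s: DENY
  req#9 t=1s: DENY
  req#10 t=1s: DENY
  req#11 t=1s: DENY
  req#12 t=1s: DENY
  req#13 t=2s: ALLOW
  req#14 t=2s: DENY
  req#15 t=2s: DENY
  req#16 t=3s: ALLOW
  req#17 t=3s: DENY
  req#18 t=3s: DENY

Answer: AADDDDADDDDDADDADD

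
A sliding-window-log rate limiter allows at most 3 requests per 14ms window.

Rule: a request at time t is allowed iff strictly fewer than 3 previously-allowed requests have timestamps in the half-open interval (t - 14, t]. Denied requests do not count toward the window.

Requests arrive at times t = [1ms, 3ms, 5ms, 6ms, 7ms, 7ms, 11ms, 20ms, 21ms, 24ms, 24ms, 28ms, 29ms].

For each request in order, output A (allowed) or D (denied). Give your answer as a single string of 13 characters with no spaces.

Tracking allowed requests in the window:
  req#1 t=1ms: ALLOW
  req#2 t=3ms: ALLOW
  req#3 t=5ms: ALLOW
  req#4 t=6ms: DENY
  req#5 t=7ms: DENY
  req#6 t=7ms: DENY
  req#7 t=11ms: DENY
  req#8 t=20ms: ALLOW
  req#9 t=21ms: ALLOW
  req#10 t=24ms: ALLOW
  req#11 t=24ms: DENY
  req#12 t=28ms: DENY
  req#13 t=29ms: DENY

Answer: AAADDDDAAADDD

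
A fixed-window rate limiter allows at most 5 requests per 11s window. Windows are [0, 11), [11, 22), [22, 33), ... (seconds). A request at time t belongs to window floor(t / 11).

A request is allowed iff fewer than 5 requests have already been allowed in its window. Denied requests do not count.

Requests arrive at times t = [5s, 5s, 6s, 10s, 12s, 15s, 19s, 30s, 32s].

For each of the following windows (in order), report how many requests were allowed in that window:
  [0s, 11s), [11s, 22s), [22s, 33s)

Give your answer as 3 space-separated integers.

Processing requests:
  req#1 t=5s (window 0): ALLOW
  req#2 t=5s (window 0): ALLOW
  req#3 t=6s (window 0): ALLOW
  req#4 t=10s (window 0): ALLOW
  req#5 t=12s (window 1): ALLOW
  req#6 t=15s (window 1): ALLOW
  req#7 t=19s (window 1): ALLOW
  req#8 t=30s (window 2): ALLOW
  req#9 t=32s (window 2): ALLOW

Allowed counts by window: 4 3 2

Answer: 4 3 2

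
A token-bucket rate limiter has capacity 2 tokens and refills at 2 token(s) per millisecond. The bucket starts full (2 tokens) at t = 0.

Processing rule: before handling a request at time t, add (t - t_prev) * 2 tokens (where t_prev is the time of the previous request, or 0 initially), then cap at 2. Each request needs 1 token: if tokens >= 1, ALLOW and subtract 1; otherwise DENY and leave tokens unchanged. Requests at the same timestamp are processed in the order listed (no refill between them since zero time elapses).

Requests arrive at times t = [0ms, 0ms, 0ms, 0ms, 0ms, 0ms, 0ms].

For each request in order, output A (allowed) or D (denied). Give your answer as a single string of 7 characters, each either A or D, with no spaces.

Simulating step by step:
  req#1 t=0ms: ALLOW
  req#2 t=0ms: ALLOW
  req#3 t=0ms: DENY
  req#4 t=0ms: DENY
  req#5 t=0ms: DENY
  req#6 t=0ms: DENY
  req#7 t=0ms: DENY

Answer: AADDDDD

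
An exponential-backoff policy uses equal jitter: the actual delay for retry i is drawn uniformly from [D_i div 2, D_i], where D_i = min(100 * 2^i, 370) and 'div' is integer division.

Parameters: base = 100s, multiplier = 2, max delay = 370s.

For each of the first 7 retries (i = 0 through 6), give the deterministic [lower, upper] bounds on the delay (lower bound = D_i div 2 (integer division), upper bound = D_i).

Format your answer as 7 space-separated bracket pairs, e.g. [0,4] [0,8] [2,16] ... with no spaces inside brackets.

Answer: [50,100] [100,200] [185,370] [185,370] [185,370] [185,370] [185,370]

Derivation:
Computing bounds per retry:
  i=0: D_i=min(100*2^0,370)=100, bounds=[50,100]
  i=1: D_i=min(100*2^1,370)=200, bounds=[100,200]
  i=2: D_i=min(100*2^2,370)=370, bounds=[185,370]
  i=3: D_i=min(100*2^3,370)=370, bounds=[185,370]
  i=4: D_i=min(100*2^4,370)=370, bounds=[185,370]
  i=5: D_i=min(100*2^5,370)=370, bounds=[185,370]
  i=6: D_i=min(100*2^6,370)=370, bounds=[185,370]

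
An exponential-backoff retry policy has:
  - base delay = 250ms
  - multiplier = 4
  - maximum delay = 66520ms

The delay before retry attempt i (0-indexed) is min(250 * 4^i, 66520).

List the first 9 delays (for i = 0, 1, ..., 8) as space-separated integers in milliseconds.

Answer: 250 1000 4000 16000 64000 66520 66520 66520 66520

Derivation:
Computing each delay:
  i=0: min(250*4^0, 66520) = 250
  i=1: min(250*4^1, 66520) = 1000
  i=2: min(250*4^2, 66520) = 4000
  i=3: min(250*4^3, 66520) = 16000
  i=4: min(250*4^4, 66520) = 64000
  i=5: min(250*4^5, 66520) = 66520
  i=6: min(250*4^6, 66520) = 66520
  i=7: min(250*4^7, 66520) = 66520
  i=8: min(250*4^8, 66520) = 66520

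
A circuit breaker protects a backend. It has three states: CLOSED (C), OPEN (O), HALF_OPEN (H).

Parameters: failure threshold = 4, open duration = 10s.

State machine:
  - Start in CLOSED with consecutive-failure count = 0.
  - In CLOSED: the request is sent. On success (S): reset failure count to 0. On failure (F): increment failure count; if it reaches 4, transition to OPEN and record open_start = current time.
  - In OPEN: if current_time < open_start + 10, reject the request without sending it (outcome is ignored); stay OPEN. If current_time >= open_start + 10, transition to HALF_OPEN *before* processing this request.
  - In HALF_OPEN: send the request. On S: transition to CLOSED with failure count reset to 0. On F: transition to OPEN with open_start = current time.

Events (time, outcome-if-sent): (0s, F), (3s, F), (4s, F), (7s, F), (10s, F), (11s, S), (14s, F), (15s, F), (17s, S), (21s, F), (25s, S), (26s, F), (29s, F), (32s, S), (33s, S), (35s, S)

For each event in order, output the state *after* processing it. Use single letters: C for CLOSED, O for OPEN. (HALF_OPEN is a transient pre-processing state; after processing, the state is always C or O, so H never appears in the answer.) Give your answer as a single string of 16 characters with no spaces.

Answer: CCCOOOOOCCCCCCCC

Derivation:
State after each event:
  event#1 t=0s outcome=F: state=CLOSED
  event#2 t=3s outcome=F: state=CLOSED
  event#3 t=4s outcome=F: state=CLOSED
  event#4 t=7s outcome=F: state=OPEN
  event#5 t=10s outcome=F: state=OPEN
  event#6 t=11s outcome=S: state=OPEN
  event#7 t=14s outcome=F: state=OPEN
  event#8 t=15s outcome=F: state=OPEN
  event#9 t=17s outcome=S: state=CLOSED
  event#10 t=21s outcome=F: state=CLOSED
  event#11 t=25s outcome=S: state=CLOSED
  event#12 t=26s outcome=F: state=CLOSED
  event#13 t=29s outcome=F: state=CLOSED
  event#14 t=32s outcome=S: state=CLOSED
  event#15 t=33s outcome=S: state=CLOSED
  event#16 t=35s outcome=S: state=CLOSED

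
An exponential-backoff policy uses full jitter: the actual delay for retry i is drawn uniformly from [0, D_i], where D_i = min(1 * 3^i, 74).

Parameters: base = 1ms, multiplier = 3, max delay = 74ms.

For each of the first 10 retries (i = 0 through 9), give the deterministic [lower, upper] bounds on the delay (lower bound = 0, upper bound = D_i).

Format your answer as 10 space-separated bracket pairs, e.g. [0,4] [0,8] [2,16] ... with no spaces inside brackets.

Computing bounds per retry:
  i=0: D_i=min(1*3^0,74)=1, bounds=[0,1]
  i=1: D_i=min(1*3^1,74)=3, bounds=[0,3]
  i=2: D_i=min(1*3^2,74)=9, bounds=[0,9]
  i=3: D_i=min(1*3^3,74)=27, bounds=[0,27]
  i=4: D_i=min(1*3^4,74)=74, bounds=[0,74]
  i=5: D_i=min(1*3^5,74)=74, bounds=[0,74]
  i=6: D_i=min(1*3^6,74)=74, bounds=[0,74]
  i=7: D_i=min(1*3^7,74)=74, bounds=[0,74]
  i=8: D_i=min(1*3^8,74)=74, bounds=[0,74]
  i=9: D_i=min(1*3^9,74)=74, bounds=[0,74]

Answer: [0,1] [0,3] [0,9] [0,27] [0,74] [0,74] [0,74] [0,74] [0,74] [0,74]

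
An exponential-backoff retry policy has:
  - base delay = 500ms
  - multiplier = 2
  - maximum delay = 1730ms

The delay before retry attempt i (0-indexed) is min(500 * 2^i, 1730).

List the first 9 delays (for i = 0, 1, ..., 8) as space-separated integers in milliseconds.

Answer: 500 1000 1730 1730 1730 1730 1730 1730 1730

Derivation:
Computing each delay:
  i=0: min(500*2^0, 1730) = 500
  i=1: min(500*2^1, 1730) = 1000
  i=2: min(500*2^2, 1730) = 1730
  i=3: min(500*2^3, 1730) = 1730
  i=4: min(500*2^4, 1730) = 1730
  i=5: min(500*2^5, 1730) = 1730
  i=6: min(500*2^6, 1730) = 1730
  i=7: min(500*2^7, 1730) = 1730
  i=8: min(500*2^8, 1730) = 1730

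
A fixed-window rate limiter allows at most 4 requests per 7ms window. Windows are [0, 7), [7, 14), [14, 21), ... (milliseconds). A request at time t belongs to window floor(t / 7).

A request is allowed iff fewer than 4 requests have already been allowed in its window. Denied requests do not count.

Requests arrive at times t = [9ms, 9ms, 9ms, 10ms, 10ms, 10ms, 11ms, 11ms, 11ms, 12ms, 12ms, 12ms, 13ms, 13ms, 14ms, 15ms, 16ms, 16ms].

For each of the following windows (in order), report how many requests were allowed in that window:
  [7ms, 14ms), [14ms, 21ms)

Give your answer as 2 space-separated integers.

Processing requests:
  req#1 t=9ms (window 1): ALLOW
  req#2 t=9ms (window 1): ALLOW
  req#3 t=9ms (window 1): ALLOW
  req#4 t=10ms (window 1): ALLOW
  req#5 t=10ms (window 1): DENY
  req#6 t=10ms (window 1): DENY
  req#7 t=11ms (window 1): DENY
  req#8 t=11ms (window 1): DENY
  req#9 t=11ms (window 1): DENY
  req#10 t=12ms (window 1): DENY
  req#11 t=12ms (window 1): DENY
  req#12 t=12ms (window 1): DENY
  req#13 t=13ms (window 1): DENY
  req#14 t=13ms (window 1): DENY
  req#15 t=14ms (window 2): ALLOW
  req#16 t=15ms (window 2): ALLOW
  req#17 t=16ms (window 2): ALLOW
  req#18 t=16ms (window 2): ALLOW

Allowed counts by window: 4 4

Answer: 4 4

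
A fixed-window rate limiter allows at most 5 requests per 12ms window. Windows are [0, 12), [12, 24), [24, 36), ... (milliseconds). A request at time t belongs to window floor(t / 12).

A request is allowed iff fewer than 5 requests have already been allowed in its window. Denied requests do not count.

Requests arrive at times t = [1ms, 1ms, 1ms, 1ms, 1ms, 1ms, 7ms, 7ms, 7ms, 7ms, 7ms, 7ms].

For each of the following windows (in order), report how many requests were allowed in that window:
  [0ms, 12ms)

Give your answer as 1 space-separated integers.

Processing requests:
  req#1 t=1ms (window 0): ALLOW
  req#2 t=1ms (window 0): ALLOW
  req#3 t=1ms (window 0): ALLOW
  req#4 t=1ms (window 0): ALLOW
  req#5 t=1ms (window 0): ALLOW
  req#6 t=1ms (window 0): DENY
  req#7 t=7ms (window 0): DENY
  req#8 t=7ms (window 0): DENY
  req#9 t=7ms (window 0): DENY
  req#10 t=7ms (window 0): DENY
  req#11 t=7ms (window 0): DENY
  req#12 t=7ms (window 0): DENY

Allowed counts by window: 5

Answer: 5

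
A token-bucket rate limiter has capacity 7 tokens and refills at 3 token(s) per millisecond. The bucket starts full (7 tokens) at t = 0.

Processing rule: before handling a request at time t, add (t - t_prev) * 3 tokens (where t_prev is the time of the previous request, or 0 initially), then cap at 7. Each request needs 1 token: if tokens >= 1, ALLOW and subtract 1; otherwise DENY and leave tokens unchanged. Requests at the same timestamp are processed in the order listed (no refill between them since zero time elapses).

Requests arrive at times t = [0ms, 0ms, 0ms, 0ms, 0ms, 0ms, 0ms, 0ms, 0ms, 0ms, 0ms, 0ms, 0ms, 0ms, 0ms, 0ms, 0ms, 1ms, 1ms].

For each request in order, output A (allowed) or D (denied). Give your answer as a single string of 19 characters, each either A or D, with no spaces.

Simulating step by step:
  req#1 t=0ms: ALLOW
  req#2 t=0ms: ALLOW
  req#3 t=0ms: ALLOW
  req#4 t=0ms: ALLOW
  req#5 t=0ms: ALLOW
  req#6 t=0ms: ALLOW
  req#7 t=0ms: ALLOW
  req#8 t=0ms: DENY
  req#9 t=0ms: DENY
  req#10 t=0ms: DENY
  req#11 t=0ms: DENY
  req#12 t=0ms: DENY
  req#13 t=0ms: DENY
  req#14 t=0ms: DENY
  req#15 t=0ms: DENY
  req#16 t=0ms: DENY
  req#17 t=0ms: DENY
  req#18 t=1ms: ALLOW
  req#19 t=1ms: ALLOW

Answer: AAAAAAADDDDDDDDDDAA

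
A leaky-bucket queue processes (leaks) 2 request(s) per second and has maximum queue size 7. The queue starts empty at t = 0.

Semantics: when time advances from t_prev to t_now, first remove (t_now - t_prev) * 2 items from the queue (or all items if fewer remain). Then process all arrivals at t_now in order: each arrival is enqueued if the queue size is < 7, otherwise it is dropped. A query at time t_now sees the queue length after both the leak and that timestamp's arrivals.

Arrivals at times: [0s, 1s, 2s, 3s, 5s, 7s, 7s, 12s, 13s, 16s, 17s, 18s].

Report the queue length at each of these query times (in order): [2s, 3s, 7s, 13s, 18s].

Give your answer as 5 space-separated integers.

Answer: 1 1 2 1 1

Derivation:
Queue lengths at query times:
  query t=2s: backlog = 1
  query t=3s: backlog = 1
  query t=7s: backlog = 2
  query t=13s: backlog = 1
  query t=18s: backlog = 1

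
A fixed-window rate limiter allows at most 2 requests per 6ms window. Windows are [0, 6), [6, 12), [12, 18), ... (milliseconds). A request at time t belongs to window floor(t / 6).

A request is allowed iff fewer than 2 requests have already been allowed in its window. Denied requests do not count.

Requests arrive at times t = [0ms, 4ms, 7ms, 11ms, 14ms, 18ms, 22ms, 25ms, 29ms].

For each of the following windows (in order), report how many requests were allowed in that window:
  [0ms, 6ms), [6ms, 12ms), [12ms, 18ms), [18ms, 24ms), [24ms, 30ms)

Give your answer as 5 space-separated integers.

Answer: 2 2 1 2 2

Derivation:
Processing requests:
  req#1 t=0ms (window 0): ALLOW
  req#2 t=4ms (window 0): ALLOW
  req#3 t=7ms (window 1): ALLOW
  req#4 t=11ms (window 1): ALLOW
  req#5 t=14ms (window 2): ALLOW
  req#6 t=18ms (window 3): ALLOW
  req#7 t=22ms (window 3): ALLOW
  req#8 t=25ms (window 4): ALLOW
  req#9 t=29ms (window 4): ALLOW

Allowed counts by window: 2 2 1 2 2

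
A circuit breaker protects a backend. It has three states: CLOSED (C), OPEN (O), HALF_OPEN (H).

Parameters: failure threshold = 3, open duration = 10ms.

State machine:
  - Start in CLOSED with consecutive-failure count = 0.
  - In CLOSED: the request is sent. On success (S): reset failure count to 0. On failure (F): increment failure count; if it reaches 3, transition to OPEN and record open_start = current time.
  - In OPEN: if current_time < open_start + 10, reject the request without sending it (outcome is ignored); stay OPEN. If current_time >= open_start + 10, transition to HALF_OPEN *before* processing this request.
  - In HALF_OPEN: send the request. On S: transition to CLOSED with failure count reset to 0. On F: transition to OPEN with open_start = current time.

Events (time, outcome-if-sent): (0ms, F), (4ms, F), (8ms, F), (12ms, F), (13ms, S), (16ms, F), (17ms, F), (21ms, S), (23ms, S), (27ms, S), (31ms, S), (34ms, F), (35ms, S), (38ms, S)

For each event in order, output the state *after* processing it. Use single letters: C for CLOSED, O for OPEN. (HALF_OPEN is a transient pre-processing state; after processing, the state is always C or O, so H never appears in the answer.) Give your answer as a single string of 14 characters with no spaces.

Answer: CCOOOOOCCCCCCC

Derivation:
State after each event:
  event#1 t=0ms outcome=F: state=CLOSED
  event#2 t=4ms outcome=F: state=CLOSED
  event#3 t=8ms outcome=F: state=OPEN
  event#4 t=12ms outcome=F: state=OPEN
  event#5 t=13ms outcome=S: state=OPEN
  event#6 t=16ms outcome=F: state=OPEN
  event#7 t=17ms outcome=F: state=OPEN
  event#8 t=21ms outcome=S: state=CLOSED
  event#9 t=23ms outcome=S: state=CLOSED
  event#10 t=27ms outcome=S: state=CLOSED
  event#11 t=31ms outcome=S: state=CLOSED
  event#12 t=34ms outcome=F: state=CLOSED
  event#13 t=35ms outcome=S: state=CLOSED
  event#14 t=38ms outcome=S: state=CLOSED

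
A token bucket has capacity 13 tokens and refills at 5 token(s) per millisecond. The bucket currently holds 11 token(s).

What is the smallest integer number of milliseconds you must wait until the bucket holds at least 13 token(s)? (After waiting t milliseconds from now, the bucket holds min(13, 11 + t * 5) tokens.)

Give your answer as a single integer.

Answer: 1

Derivation:
Need 11 + t * 5 >= 13, so t >= 2/5.
Smallest integer t = ceil(2/5) = 1.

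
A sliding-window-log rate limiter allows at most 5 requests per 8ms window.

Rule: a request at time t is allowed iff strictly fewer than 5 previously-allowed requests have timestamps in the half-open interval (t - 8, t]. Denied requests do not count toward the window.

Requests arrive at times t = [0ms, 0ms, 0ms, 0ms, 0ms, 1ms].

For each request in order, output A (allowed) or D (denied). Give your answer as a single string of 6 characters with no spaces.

Answer: AAAAAD

Derivation:
Tracking allowed requests in the window:
  req#1 t=0ms: ALLOW
  req#2 t=0ms: ALLOW
  req#3 t=0ms: ALLOW
  req#4 t=0ms: ALLOW
  req#5 t=0ms: ALLOW
  req#6 t=1ms: DENY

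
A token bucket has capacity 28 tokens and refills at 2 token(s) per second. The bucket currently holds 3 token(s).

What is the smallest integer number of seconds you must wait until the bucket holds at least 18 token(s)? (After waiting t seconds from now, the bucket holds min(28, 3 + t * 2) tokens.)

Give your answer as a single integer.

Answer: 8

Derivation:
Need 3 + t * 2 >= 18, so t >= 15/2.
Smallest integer t = ceil(15/2) = 8.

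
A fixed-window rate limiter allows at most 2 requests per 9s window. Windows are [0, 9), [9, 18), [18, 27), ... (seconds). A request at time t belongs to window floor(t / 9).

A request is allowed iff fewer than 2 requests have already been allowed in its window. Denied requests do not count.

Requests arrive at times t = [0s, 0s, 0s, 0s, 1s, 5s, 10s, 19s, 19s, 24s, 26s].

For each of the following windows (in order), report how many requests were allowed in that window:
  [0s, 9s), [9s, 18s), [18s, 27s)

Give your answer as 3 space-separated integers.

Processing requests:
  req#1 t=0s (window 0): ALLOW
  req#2 t=0s (window 0): ALLOW
  req#3 t=0s (window 0): DENY
  req#4 t=0s (window 0): DENY
  req#5 t=1s (window 0): DENY
  req#6 t=5s (window 0): DENY
  req#7 t=10s (window 1): ALLOW
  req#8 t=19s (window 2): ALLOW
  req#9 t=19s (window 2): ALLOW
  req#10 t=24s (window 2): DENY
  req#11 t=26s (window 2): DENY

Allowed counts by window: 2 1 2

Answer: 2 1 2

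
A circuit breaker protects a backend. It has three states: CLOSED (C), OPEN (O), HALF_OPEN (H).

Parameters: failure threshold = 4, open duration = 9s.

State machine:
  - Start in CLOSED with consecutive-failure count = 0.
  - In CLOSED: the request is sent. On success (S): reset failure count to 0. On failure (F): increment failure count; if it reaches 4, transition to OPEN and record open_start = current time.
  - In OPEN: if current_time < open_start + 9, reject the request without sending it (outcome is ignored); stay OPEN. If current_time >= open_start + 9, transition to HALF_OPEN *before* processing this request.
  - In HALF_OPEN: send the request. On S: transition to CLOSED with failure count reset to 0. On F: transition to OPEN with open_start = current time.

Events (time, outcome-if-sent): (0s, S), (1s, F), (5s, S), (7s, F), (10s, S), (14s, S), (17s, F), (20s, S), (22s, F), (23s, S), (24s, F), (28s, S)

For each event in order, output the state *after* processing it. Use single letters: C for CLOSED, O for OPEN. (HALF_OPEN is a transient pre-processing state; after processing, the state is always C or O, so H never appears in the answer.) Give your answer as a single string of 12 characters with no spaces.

Answer: CCCCCCCCCCCC

Derivation:
State after each event:
  event#1 t=0s outcome=S: state=CLOSED
  event#2 t=1s outcome=F: state=CLOSED
  event#3 t=5s outcome=S: state=CLOSED
  event#4 t=7s outcome=F: state=CLOSED
  event#5 t=10s outcome=S: state=CLOSED
  event#6 t=14s outcome=S: state=CLOSED
  event#7 t=17s outcome=F: state=CLOSED
  event#8 t=20s outcome=S: state=CLOSED
  event#9 t=22s outcome=F: state=CLOSED
  event#10 t=23s outcome=S: state=CLOSED
  event#11 t=24s outcome=F: state=CLOSED
  event#12 t=28s outcome=S: state=CLOSED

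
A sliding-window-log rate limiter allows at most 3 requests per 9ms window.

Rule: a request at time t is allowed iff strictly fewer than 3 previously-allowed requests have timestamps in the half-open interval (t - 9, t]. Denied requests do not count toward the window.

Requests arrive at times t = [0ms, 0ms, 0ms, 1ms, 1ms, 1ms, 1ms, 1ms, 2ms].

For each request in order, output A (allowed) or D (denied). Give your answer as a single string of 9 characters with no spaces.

Answer: AAADDDDDD

Derivation:
Tracking allowed requests in the window:
  req#1 t=0ms: ALLOW
  req#2 t=0ms: ALLOW
  req#3 t=0ms: ALLOW
  req#4 t=1ms: DENY
  req#5 t=1ms: DENY
  req#6 t=1ms: DENY
  req#7 t=1ms: DENY
  req#8 t=1ms: DENY
  req#9 t=2ms: DENY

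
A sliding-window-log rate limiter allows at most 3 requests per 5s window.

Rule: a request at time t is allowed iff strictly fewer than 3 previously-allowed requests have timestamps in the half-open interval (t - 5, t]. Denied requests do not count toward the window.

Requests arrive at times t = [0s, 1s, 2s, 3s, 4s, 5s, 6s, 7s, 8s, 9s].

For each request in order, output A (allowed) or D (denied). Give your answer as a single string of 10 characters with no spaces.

Answer: AAADDAAADD

Derivation:
Tracking allowed requests in the window:
  req#1 t=0s: ALLOW
  req#2 t=1s: ALLOW
  req#3 t=2s: ALLOW
  req#4 t=3s: DENY
  req#5 t=4s: DENY
  req#6 t=5s: ALLOW
  req#7 t=6s: ALLOW
  req#8 t=7s: ALLOW
  req#9 t=8s: DENY
  req#10 t=9s: DENY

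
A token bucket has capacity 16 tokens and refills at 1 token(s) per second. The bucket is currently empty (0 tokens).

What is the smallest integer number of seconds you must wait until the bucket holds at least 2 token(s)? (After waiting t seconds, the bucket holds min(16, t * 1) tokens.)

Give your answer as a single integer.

Answer: 2

Derivation:
Need t * 1 >= 2, so t >= 2/1.
Smallest integer t = ceil(2/1) = 2.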